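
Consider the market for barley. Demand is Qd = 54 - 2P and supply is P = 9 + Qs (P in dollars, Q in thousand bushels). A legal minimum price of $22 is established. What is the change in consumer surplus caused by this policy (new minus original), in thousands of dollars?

-11

Rearranging supply gives Qs = P - 9. Setting quantity demanded equal to quantity supplied, 54 - 2P = P - 9, gives P* = 21 and Q* = 12.
Because the floor (22) lies above the market-clearing price, it is binding.
At P = 22: Qd = 54 - 2·22 = 10 and Qs = 22 - 9 = 13.
Consumer surplus without the control is ½ · (27 - 21) · 12 = 36.
With the floor, consumers buy 10 units at 22, so CS = ½ · (27 - 22) · 10 = 25.
Change in consumer surplus = 25 - 36 = -11.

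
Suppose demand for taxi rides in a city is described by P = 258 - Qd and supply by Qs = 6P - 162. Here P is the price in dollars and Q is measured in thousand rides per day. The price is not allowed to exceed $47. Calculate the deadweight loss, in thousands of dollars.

Rearranging demand gives Qd = 258 - P. Setting quantity demanded equal to quantity supplied, 258 - P = 6P - 162, gives P* = 60 and Q* = 198.
Since 47 < 60, the ceiling is binding.
At P = 47: Qd = 258 - 47 = 211 and Qs = 6·47 - 162 = 120.
Quantity traded falls to 120. At Q = 120 the demand price is 258 - 120 = 138 and the supply price is (162 + 120)/6 = 47.
Deadweight loss = ½ · (138 - 47) · (198 - 120) = ½ · 91 · 78 = 3549.

3549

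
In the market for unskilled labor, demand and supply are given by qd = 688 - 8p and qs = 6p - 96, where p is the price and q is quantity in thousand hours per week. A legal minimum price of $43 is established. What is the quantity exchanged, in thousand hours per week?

Equilibrium: 688 - 8p = 6p - 96, so 784 = 14p and p* = 56, q* = 240.
The floor of 43 is below the equilibrium price 56, so it is not binding; the market clears at p* = 56, q* = 240.

240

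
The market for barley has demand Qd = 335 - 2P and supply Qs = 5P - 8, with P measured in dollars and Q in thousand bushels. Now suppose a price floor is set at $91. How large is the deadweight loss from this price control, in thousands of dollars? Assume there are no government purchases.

2469.6

In a free market, 335 - 2P = 5P - 8 gives the equilibrium P* = 49, Q* = 237.
Since 91 > 49, the floor is binding.
At P = 91: Qd = 335 - 2·91 = 153 and Qs = 5·91 - 8 = 447.
Quantity traded falls to 153. At Q = 153 the demand price is (335 - 153)/2 = 91 and the supply price is (8 + 153)/5 = 32.2.
Deadweight loss = ½ · (91 - 32.2) · (237 - 153) = ½ · 58.8 · 84 = 2469.6.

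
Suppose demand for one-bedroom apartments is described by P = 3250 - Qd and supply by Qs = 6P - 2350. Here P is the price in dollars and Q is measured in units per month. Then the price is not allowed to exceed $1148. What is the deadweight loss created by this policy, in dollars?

Rearranging demand gives Qd = 3250 - P. Equilibrium: 3250 - P = 6P - 2350, so 5600 = 7P and P* = 800, Q* = 2450.
The ceiling of 1148 is above the equilibrium price 800, so it is not binding; the market clears at P* = 800, Q* = 2450.
Since the control does not bind, no trades are prevented and deadweight loss is zero.

0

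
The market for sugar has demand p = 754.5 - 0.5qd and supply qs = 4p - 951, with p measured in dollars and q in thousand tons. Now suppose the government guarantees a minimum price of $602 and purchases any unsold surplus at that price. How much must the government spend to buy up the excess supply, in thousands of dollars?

693504

Rearranging demand gives qd = 1509 - 2p. Setting quantity demanded equal to quantity supplied, 1509 - 2p = 4p - 951, gives p* = 410 and q* = 689.
Because the floor (602) lies above the market-clearing price, it is binding.
At p = 602: qd = 1509 - 2·602 = 305 and qs = 4·602 - 951 = 1457.
Surplus = qs - qd = 1152.
Government expenditure = surplus × support price = 1152 × 602 = 693504.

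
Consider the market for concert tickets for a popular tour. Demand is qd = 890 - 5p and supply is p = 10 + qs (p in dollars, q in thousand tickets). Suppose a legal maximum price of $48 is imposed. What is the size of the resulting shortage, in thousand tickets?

612

Rearranging supply gives qs = p - 10. Equilibrium: 890 - 5p = p - 10, so 900 = 6p and p* = 150, q* = 140.
Because the ceiling (48) lies below the market-clearing price, it is binding.
At p = 48: qd = 890 - 5·48 = 650 and qs = 48 - 10 = 38.
Shortage = qd - qs = 650 - 38 = 612.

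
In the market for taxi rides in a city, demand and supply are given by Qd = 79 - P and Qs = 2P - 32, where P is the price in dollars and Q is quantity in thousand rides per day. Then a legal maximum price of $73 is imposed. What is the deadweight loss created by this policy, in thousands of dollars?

Without the control the market clears where 79 - P = 2P - 32, i.e. P* = 37 and Q* = 42.
The ceiling of 73 is above the equilibrium price 37, so it is not binding; the market clears at P* = 37, Q* = 42.
Since the control does not bind, no trades are prevented and deadweight loss is zero.

0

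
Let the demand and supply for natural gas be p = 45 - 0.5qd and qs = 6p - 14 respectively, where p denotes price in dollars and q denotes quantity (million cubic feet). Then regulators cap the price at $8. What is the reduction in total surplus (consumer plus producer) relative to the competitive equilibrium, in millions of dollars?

300

Rearranging demand gives qd = 90 - 2p. Setting quantity demanded equal to quantity supplied, 90 - 2p = 6p - 14, gives p* = 13 and q* = 64.
The ceiling of 8 is below the equilibrium price 13, so it binds.
At p = 8: qd = 90 - 2·8 = 74 and qs = 6·8 - 14 = 34.
Quantity traded falls to 34. At q = 34 the demand price is (90 - 34)/2 = 28 and the supply price is (14 + 34)/6 = 8.
Deadweight loss = ½ · (28 - 8) · (64 - 34) = ½ · 20 · 30 = 300.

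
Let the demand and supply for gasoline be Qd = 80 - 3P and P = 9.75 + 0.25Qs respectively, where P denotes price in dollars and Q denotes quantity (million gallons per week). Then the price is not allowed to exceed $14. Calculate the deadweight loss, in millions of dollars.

42

Rearranging supply gives Qs = 4P - 39. Equilibrium: 80 - 3P = 4P - 39, so 119 = 7P and P* = 17, Q* = 29.
The ceiling of 14 is below the equilibrium price 17, so it binds.
At P = 14: Qd = 80 - 3·14 = 38 and Qs = 4·14 - 39 = 17.
Quantity traded falls to 17. At Q = 17 the demand price is (80 - 17)/3 = 21 and the supply price is (39 + 17)/4 = 14.
Deadweight loss = ½ · (21 - 14) · (29 - 17) = ½ · 7 · 12 = 42.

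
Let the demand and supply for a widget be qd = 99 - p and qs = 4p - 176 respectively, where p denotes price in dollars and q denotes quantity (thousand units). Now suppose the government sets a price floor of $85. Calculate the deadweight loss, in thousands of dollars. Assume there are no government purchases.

Equilibrium: 99 - p = 4p - 176, so 275 = 5p and p* = 55, q* = 44.
The floor of 85 is above the equilibrium price 55, so it binds.
At p = 85: qd = 99 - 85 = 14 and qs = 4·85 - 176 = 164.
Quantity traded falls to 14. At q = 14 the demand price is 99 - 14 = 85 and the supply price is (176 + 14)/4 = 47.5.
Deadweight loss = ½ · (85 - 47.5) · (44 - 14) = ½ · 37.5 · 30 = 562.5.

562.5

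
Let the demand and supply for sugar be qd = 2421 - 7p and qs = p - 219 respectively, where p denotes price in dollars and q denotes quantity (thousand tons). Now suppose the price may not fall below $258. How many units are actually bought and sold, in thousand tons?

111

In a free market, 2421 - 7p = p - 219 gives the equilibrium p* = 330, q* = 111.
The floor of 258 is below the equilibrium price 330, so it is not binding; the market clears at p* = 330, q* = 111.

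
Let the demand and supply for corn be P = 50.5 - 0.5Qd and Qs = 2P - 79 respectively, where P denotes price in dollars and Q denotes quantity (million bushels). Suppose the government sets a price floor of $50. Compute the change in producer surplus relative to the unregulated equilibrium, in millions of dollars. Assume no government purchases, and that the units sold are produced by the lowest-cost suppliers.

Rearranging demand gives Qd = 101 - 2P. Without the control the market clears where 101 - 2P = 2P - 79, i.e. P* = 45 and Q* = 11.
Since 50 > 45, the floor is binding.
At P = 50: Qd = 101 - 2·50 = 1 and Qs = 2·50 - 79 = 21.
Producer surplus without the control is ½ · (45 - 39.5) · 11 = 30.25.
With the floor, 1 units are sold at 50. The supply price at Q = 1 is 40, so PS = ½ · [(50 - 39.5) + (50 - 40)] · 1 = 10.25.
Change in producer surplus = 10.25 - 30.25 = -20.

-20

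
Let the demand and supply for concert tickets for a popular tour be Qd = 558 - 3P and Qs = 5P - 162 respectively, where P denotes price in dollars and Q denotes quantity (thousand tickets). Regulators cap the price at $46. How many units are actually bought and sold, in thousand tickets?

68

In a free market, 558 - 3P = 5P - 162 gives the equilibrium P* = 90, Q* = 288.
The ceiling of 46 is below the equilibrium price 90, so it binds.
At P = 46: Qd = 558 - 3·46 = 420 and Qs = 5·46 - 162 = 68.
The quantity actually transacted is the short side, supply: 68.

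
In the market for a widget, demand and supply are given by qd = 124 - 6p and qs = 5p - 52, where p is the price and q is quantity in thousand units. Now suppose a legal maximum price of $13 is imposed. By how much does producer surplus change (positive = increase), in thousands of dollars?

Setting quantity demanded equal to quantity supplied, 124 - 6p = 5p - 52, gives p* = 16 and q* = 28.
Because the ceiling (13) lies below the market-clearing price, it is binding.
At p = 13: qd = 124 - 6·13 = 46 and qs = 5·13 - 52 = 13.
Producer surplus without the control is ½ · (16 - 10.4) · 28 = 78.4.
With the ceiling, producers sell 13 units at 13, so PS = ½ · (13 - 10.4) · 13 = 16.9.
Change in producer surplus = 16.9 - 78.4 = -61.5.

-61.5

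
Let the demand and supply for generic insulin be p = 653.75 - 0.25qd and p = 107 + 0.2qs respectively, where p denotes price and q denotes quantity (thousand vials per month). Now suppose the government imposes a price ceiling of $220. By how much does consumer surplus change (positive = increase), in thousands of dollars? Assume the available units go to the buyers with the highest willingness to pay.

Rearranging demand gives qd = 2615 - 4p; rearranging supply gives qs = 5p - 535. In a free market, 2615 - 4p = 5p - 535 gives the equilibrium p* = 350, q* = 1215.
Since 220 < 350, the ceiling is binding.
At p = 220: qd = 2615 - 4·220 = 1735 and qs = 5·220 - 535 = 565.
Consumer surplus without the control is ½ · (653.75 - 350) · 1215 = 184528.125.
With the ceiling, 565 units are sold at 220 (assume they go to the highest-value buyers). The demand price at q = 565 is 512.5, so CS = ½ · [(653.75 - 220) + (512.5 - 220)] · 565 = 205165.625.
Change in consumer surplus = 205165.625 - 184528.125 = 20637.5.

20637.5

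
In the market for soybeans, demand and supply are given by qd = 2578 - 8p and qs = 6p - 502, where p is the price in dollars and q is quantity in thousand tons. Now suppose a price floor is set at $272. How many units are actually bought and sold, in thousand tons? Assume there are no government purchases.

402

Without the control the market clears where 2578 - 8p = 6p - 502, i.e. p* = 220 and q* = 818.
Since 272 > 220, the floor is binding.
At p = 272: qd = 2578 - 8·272 = 402 and qs = 6·272 - 502 = 1130.
The quantity actually transacted is the short side, demand: 402.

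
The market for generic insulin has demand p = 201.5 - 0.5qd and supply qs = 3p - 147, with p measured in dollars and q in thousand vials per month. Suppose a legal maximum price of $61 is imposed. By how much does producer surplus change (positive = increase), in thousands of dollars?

-5365.5

Rearranging demand gives qd = 403 - 2p. Without the control the market clears where 403 - 2p = 3p - 147, i.e. p* = 110 and q* = 183.
The ceiling of 61 is below the equilibrium price 110, so it binds.
At p = 61: qd = 403 - 2·61 = 281 and qs = 3·61 - 147 = 36.
Producer surplus without the control is ½ · (110 - 49) · 183 = 5581.5.
With the ceiling, producers sell 36 units at 61, so PS = ½ · (61 - 49) · 36 = 216.
Change in producer surplus = 216 - 5581.5 = -5365.5.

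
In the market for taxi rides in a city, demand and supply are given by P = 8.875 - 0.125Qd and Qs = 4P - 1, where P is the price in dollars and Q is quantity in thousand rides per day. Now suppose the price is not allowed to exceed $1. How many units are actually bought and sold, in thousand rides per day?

Rearranging demand gives Qd = 71 - 8P. Equilibrium: 71 - 8P = 4P - 1, so 72 = 12P and P* = 6, Q* = 23.
Since 1 < 6, the ceiling is binding.
At P = 1: Qd = 71 - 8·1 = 63 and Qs = 4·1 - 1 = 3.
The quantity actually transacted is the short side, supply: 3.

3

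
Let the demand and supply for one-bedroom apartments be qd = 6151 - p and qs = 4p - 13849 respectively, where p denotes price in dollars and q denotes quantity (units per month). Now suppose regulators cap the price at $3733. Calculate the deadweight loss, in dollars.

Setting quantity demanded equal to quantity supplied, 6151 - p = 4p - 13849, gives p* = 4000 and q* = 2151.
Because the ceiling (3733) lies below the market-clearing price, it is binding.
At p = 3733: qd = 6151 - 3733 = 2418 and qs = 4·3733 - 13849 = 1083.
Quantity traded falls to 1083. At q = 1083 the demand price is 6151 - 1083 = 5068 and the supply price is (13849 + 1083)/4 = 3733.
Deadweight loss = ½ · (5068 - 3733) · (2151 - 1083) = ½ · 1335 · 1068 = 712890.

712890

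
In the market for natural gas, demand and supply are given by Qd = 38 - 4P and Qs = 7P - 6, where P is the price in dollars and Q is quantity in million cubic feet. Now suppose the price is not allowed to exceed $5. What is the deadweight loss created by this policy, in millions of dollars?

0

Setting quantity demanded equal to quantity supplied, 38 - 4P = 7P - 6, gives P* = 4 and Q* = 22.
Since 5 is above P* = 4, the ceiling does not bind and the free-market outcome prevails.
Since the control does not bind, no trades are prevented and deadweight loss is zero.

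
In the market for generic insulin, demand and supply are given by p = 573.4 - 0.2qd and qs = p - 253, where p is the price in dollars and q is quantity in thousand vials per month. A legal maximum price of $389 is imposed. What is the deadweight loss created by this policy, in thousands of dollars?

Rearranging demand gives qd = 2867 - 5p. Without the control the market clears where 2867 - 5p = p - 253, i.e. p* = 520 and q* = 267.
The ceiling of 389 is below the equilibrium price 520, so it binds.
At p = 389: qd = 2867 - 5·389 = 922 and qs = 389 - 253 = 136.
Quantity traded falls to 136. At q = 136 the demand price is (2867 - 136)/5 = 546.2 and the supply price is 253 + 136 = 389.
Deadweight loss = ½ · (546.2 - 389) · (267 - 136) = ½ · 157.2 · 131 = 10296.6.

10296.6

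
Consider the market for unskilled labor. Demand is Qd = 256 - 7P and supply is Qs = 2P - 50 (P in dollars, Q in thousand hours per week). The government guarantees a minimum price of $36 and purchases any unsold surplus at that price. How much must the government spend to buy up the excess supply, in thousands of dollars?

648

In a free market, 256 - 7P = 2P - 50 gives the equilibrium P* = 34, Q* = 18.
Because the floor (36) lies above the market-clearing price, it is binding.
At P = 36: Qd = 256 - 7·36 = 4 and Qs = 2·36 - 50 = 22.
Surplus = Qs - Qd = 18.
Government expenditure = surplus × support price = 18 × 36 = 648.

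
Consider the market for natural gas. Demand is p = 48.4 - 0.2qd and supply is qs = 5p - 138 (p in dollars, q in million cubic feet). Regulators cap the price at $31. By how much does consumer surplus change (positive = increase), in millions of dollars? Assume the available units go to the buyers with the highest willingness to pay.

Rearranging demand gives qd = 242 - 5p. Equilibrium: 242 - 5p = 5p - 138, so 380 = 10p and p* = 38, q* = 52.
Because the ceiling (31) lies below the market-clearing price, it is binding.
At p = 31: qd = 242 - 5·31 = 87 and qs = 5·31 - 138 = 17.
Consumer surplus without the control is ½ · (48.4 - 38) · 52 = 270.4.
With the ceiling, 17 units are sold at 31 (assume they go to the highest-value buyers). The demand price at q = 17 is 45, so CS = ½ · [(48.4 - 31) + (45 - 31)] · 17 = 266.9.
Change in consumer surplus = 266.9 - 270.4 = -3.5.

-3.5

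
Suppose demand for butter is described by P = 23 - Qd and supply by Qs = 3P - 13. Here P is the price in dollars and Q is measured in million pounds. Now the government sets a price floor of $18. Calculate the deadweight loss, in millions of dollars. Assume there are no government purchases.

54

Rearranging demand gives Qd = 23 - P. Equilibrium: 23 - P = 3P - 13, so 36 = 4P and P* = 9, Q* = 14.
Because the floor (18) lies above the market-clearing price, it is binding.
At P = 18: Qd = 23 - 18 = 5 and Qs = 3·18 - 13 = 41.
Quantity traded falls to 5. At Q = 5 the demand price is 23 - 5 = 18 and the supply price is (13 + 5)/3 = 6.
Deadweight loss = ½ · (18 - 6) · (14 - 5) = ½ · 12 · 9 = 54.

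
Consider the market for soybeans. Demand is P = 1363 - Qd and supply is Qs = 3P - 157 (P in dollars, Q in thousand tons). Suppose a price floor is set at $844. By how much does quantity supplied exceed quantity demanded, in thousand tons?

1856

Rearranging demand gives Qd = 1363 - P. Equilibrium: 1363 - P = 3P - 157, so 1520 = 4P and P* = 380, Q* = 983.
The floor of 844 is above the equilibrium price 380, so it binds.
At P = 844: Qd = 1363 - 844 = 519 and Qs = 3·844 - 157 = 2375.
Surplus = Qs - Qd = 2375 - 519 = 1856.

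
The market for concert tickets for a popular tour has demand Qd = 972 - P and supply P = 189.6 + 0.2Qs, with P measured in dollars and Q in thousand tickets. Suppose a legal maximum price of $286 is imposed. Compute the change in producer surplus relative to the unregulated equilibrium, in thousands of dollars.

Rearranging supply gives Qs = 5P - 948. Equilibrium: 972 - P = 5P - 948, so 1920 = 6P and P* = 320, Q* = 652.
Because the ceiling (286) lies below the market-clearing price, it is binding.
At P = 286: Qd = 972 - 286 = 686 and Qs = 5·286 - 948 = 482.
Producer surplus without the control is ½ · (320 - 189.6) · 652 = 42510.4.
With the ceiling, producers sell 482 units at 286, so PS = ½ · (286 - 189.6) · 482 = 23232.4.
Change in producer surplus = 23232.4 - 42510.4 = -19278.

-19278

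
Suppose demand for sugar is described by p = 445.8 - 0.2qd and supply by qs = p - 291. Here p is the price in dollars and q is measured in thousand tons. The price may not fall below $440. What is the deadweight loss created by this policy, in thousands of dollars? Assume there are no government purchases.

6000

Rearranging demand gives qd = 2229 - 5p. Setting quantity demanded equal to quantity supplied, 2229 - 5p = p - 291, gives p* = 420 and q* = 129.
The floor of 440 is above the equilibrium price 420, so it binds.
At p = 440: qd = 2229 - 5·440 = 29 and qs = 440 - 291 = 149.
Quantity traded falls to 29. At q = 29 the demand price is (2229 - 29)/5 = 440 and the supply price is 291 + 29 = 320.
Deadweight loss = ½ · (440 - 320) · (129 - 29) = ½ · 120 · 100 = 6000.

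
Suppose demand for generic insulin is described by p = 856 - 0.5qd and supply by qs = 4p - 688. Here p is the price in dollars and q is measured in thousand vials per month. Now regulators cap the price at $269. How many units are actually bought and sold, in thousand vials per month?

388

Rearranging demand gives qd = 1712 - 2p. Without the control the market clears where 1712 - 2p = 4p - 688, i.e. p* = 400 and q* = 912.
The ceiling of 269 is below the equilibrium price 400, so it binds.
At p = 269: qd = 1712 - 2·269 = 1174 and qs = 4·269 - 688 = 388.
The quantity actually transacted is the short side, supply: 388.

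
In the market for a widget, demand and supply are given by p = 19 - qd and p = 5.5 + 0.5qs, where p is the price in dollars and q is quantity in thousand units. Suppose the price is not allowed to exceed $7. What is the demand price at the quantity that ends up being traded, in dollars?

16

Rearranging demand gives qd = 19 - p; rearranging supply gives qs = 2p - 11. Equilibrium: 19 - p = 2p - 11, so 30 = 3p and p* = 10, q* = 9.
Since 7 < 10, the ceiling is binding.
At p = 7: qd = 19 - 7 = 12 and qs = 2·7 - 11 = 3.
Only 3 units reach the market. On the demand curve, the marginal buyer's willingness to pay at q = 3 is (19 - 3) = 16.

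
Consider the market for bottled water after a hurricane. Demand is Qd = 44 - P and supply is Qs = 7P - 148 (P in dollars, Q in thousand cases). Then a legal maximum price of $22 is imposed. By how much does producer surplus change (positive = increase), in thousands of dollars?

-26

Setting quantity demanded equal to quantity supplied, 44 - P = 7P - 148, gives P* = 24 and Q* = 20.
The ceiling of 22 is below the equilibrium price 24, so it binds.
At P = 22: Qd = 44 - 22 = 22 and Qs = 7·22 - 148 = 6.
Producer surplus without the control is ½ · (24 - 148/7) · 20 = 200/7.
With the ceiling, producers sell 6 units at 22, so PS = ½ · (22 - 148/7) · 6 = 18/7.
Change in producer surplus = 18/7 - 200/7 = -26.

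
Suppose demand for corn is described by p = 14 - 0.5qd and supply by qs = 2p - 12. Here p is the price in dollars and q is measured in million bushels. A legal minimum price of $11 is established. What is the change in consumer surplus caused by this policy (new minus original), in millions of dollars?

Rearranging demand gives qd = 28 - 2p. Setting quantity demanded equal to quantity supplied, 28 - 2p = 2p - 12, gives p* = 10 and q* = 8.
Because the floor (11) lies above the market-clearing price, it is binding.
At p = 11: qd = 28 - 2·11 = 6 and qs = 2·11 - 12 = 10.
Consumer surplus without the control is ½ · (14 - 10) · 8 = 16.
With the floor, consumers buy 6 units at 11, so CS = ½ · (14 - 11) · 6 = 9.
Change in consumer surplus = 9 - 16 = -7.

-7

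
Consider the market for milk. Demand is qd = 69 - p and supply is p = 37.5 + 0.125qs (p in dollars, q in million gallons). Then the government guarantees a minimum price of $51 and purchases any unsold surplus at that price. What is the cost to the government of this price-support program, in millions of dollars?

4590

Rearranging supply gives qs = 8p - 300. Equilibrium: 69 - p = 8p - 300, so 369 = 9p and p* = 41, q* = 28.
The floor of 51 is above the equilibrium price 41, so it binds.
At p = 51: qd = 69 - 51 = 18 and qs = 8·51 - 300 = 108.
Surplus = qs - qd = 90.
Government expenditure = surplus × support price = 90 × 51 = 4590.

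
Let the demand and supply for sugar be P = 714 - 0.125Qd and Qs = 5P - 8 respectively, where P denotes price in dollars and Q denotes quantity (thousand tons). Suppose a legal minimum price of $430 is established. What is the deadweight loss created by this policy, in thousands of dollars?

0

Rearranging demand gives Qd = 5712 - 8P. Equilibrium: 5712 - 8P = 5P - 8, so 5720 = 13P and P* = 440, Q* = 2192.
The floor of 430 is below the equilibrium price 440, so it is not binding; the market clears at P* = 440, Q* = 2192.
Since the control does not bind, no trades are prevented and deadweight loss is zero.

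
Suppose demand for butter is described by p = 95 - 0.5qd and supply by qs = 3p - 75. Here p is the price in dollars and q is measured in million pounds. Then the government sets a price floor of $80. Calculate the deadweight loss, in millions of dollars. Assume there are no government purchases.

Rearranging demand gives qd = 190 - 2p. Setting quantity demanded equal to quantity supplied, 190 - 2p = 3p - 75, gives p* = 53 and q* = 84.
Since 80 > 53, the floor is binding.
At p = 80: qd = 190 - 2·80 = 30 and qs = 3·80 - 75 = 165.
Quantity traded falls to 30. At q = 30 the demand price is (190 - 30)/2 = 80 and the supply price is (75 + 30)/3 = 35.
Deadweight loss = ½ · (80 - 35) · (84 - 30) = ½ · 45 · 54 = 1215.

1215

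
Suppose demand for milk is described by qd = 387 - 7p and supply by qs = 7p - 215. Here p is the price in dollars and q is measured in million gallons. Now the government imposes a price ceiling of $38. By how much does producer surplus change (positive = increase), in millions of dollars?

-342.5

Without the control the market clears where 387 - 7p = 7p - 215, i.e. p* = 43 and q* = 86.
Since 38 < 43, the ceiling is binding.
At p = 38: qd = 387 - 7·38 = 121 and qs = 7·38 - 215 = 51.
Producer surplus without the control is ½ · (43 - 215/7) · 86 = 3698/7.
With the ceiling, producers sell 51 units at 38, so PS = ½ · (38 - 215/7) · 51 = 2601/14.
Change in producer surplus = 2601/14 - 3698/7 = -342.5.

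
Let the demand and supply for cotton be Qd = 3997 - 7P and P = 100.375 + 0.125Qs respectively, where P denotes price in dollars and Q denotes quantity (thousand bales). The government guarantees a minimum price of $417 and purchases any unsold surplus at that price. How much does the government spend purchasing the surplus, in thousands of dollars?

606735

Rearranging supply gives Qs = 8P - 803. In a free market, 3997 - 7P = 8P - 803 gives the equilibrium P* = 320, Q* = 1757.
Since 417 > 320, the floor is binding.
At P = 417: Qd = 3997 - 7·417 = 1078 and Qs = 8·417 - 803 = 2533.
Surplus = Qs - Qd = 1455.
Government expenditure = surplus × support price = 1455 × 417 = 606735.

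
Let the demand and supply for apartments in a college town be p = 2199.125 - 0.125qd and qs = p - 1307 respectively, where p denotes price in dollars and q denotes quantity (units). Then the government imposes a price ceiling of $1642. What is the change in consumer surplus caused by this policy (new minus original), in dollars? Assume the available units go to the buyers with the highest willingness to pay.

Rearranging demand gives qd = 17593 - 8p. Setting quantity demanded equal to quantity supplied, 17593 - 8p = p - 1307, gives p* = 2100 and q* = 793.
Because the ceiling (1642) lies below the market-clearing price, it is binding.
At p = 1642: qd = 17593 - 8·1642 = 4457 and qs = 1642 - 1307 = 335.
Consumer surplus without the control is ½ · (2199.125 - 2100) · 793 = 39303.0625.
With the ceiling, 335 units are sold at 1642 (assume they go to the highest-value buyers). The demand price at q = 335 is 2157.25, so CS = ½ · [(2199.125 - 1642) + (2157.25 - 1642)] · 335 = 179622.8125.
Change in consumer surplus = 179622.8125 - 39303.0625 = 140319.75.

140319.75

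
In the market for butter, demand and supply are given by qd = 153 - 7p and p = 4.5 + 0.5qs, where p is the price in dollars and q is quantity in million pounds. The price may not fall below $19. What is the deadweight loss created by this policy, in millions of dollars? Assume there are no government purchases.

15.75

Rearranging supply gives qs = 2p - 9. Without the control the market clears where 153 - 7p = 2p - 9, i.e. p* = 18 and q* = 27.
The floor of 19 is above the equilibrium price 18, so it binds.
At p = 19: qd = 153 - 7·19 = 20 and qs = 2·19 - 9 = 29.
Quantity traded falls to 20. At q = 20 the demand price is (153 - 20)/7 = 19 and the supply price is (9 + 20)/2 = 14.5.
Deadweight loss = ½ · (19 - 14.5) · (27 - 20) = ½ · 4.5 · 7 = 15.75.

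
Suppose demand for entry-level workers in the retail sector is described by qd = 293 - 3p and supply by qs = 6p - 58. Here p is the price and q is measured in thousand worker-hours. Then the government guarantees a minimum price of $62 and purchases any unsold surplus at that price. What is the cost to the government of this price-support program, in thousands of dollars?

Setting quantity demanded equal to quantity supplied, 293 - 3p = 6p - 58, gives p* = 39 and q* = 176.
Since 62 > 39, the floor is binding.
At p = 62: qd = 293 - 3·62 = 107 and qs = 6·62 - 58 = 314.
Surplus = qs - qd = 207.
Government expenditure = surplus × support price = 207 × 62 = 12834.

12834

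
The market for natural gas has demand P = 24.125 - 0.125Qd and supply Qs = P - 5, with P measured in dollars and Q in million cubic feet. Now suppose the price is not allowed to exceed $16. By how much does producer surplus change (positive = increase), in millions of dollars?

-84

Rearranging demand gives Qd = 193 - 8P. Equilibrium: 193 - 8P = P - 5, so 198 = 9P and P* = 22, Q* = 17.
The ceiling of 16 is below the equilibrium price 22, so it binds.
At P = 16: Qd = 193 - 8·16 = 65 and Qs = 16 - 5 = 11.
Producer surplus without the control is ½ · (22 - 5) · 17 = 144.5.
With the ceiling, producers sell 11 units at 16, so PS = ½ · (16 - 5) · 11 = 60.5.
Change in producer surplus = 60.5 - 144.5 = -84.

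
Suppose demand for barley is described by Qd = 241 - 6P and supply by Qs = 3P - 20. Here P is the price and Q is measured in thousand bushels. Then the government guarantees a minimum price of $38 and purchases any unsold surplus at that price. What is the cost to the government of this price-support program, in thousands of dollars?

Equilibrium: 241 - 6P = 3P - 20, so 261 = 9P and P* = 29, Q* = 67.
Since 38 > 29, the floor is binding.
At P = 38: Qd = 241 - 6·38 = 13 and Qs = 3·38 - 20 = 94.
Surplus = Qs - Qd = 81.
Government expenditure = surplus × support price = 81 × 38 = 3078.

3078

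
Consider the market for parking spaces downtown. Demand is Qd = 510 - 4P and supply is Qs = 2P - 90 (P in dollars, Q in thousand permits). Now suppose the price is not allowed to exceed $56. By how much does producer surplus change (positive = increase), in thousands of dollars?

-2904

In a free market, 510 - 4P = 2P - 90 gives the equilibrium P* = 100, Q* = 110.
The ceiling of 56 is below the equilibrium price 100, so it binds.
At P = 56: Qd = 510 - 4·56 = 286 and Qs = 2·56 - 90 = 22.
Producer surplus without the control is ½ · (100 - 45) · 110 = 3025.
With the ceiling, producers sell 22 units at 56, so PS = ½ · (56 - 45) · 22 = 121.
Change in producer surplus = 121 - 3025 = -2904.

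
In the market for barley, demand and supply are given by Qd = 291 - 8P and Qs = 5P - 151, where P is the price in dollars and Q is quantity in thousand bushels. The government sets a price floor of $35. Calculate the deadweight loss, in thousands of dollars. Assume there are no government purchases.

Equilibrium: 291 - 8P = 5P - 151, so 442 = 13P and P* = 34, Q* = 19.
Because the floor (35) lies above the market-clearing price, it is binding.
At P = 35: Qd = 291 - 8·35 = 11 and Qs = 5·35 - 151 = 24.
Quantity traded falls to 11. At Q = 11 the demand price is (291 - 11)/8 = 35 and the supply price is (151 + 11)/5 = 32.4.
Deadweight loss = ½ · (35 - 32.4) · (19 - 11) = ½ · 2.6 · 8 = 10.4.

10.4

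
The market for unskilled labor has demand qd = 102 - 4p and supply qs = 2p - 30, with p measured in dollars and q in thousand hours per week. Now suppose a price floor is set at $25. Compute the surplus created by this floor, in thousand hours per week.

18

Equilibrium: 102 - 4p = 2p - 30, so 132 = 6p and p* = 22, q* = 14.
The floor of 25 is above the equilibrium price 22, so it binds.
At p = 25: qd = 102 - 4·25 = 2 and qs = 2·25 - 30 = 20.
Surplus = qs - qd = 20 - 2 = 18.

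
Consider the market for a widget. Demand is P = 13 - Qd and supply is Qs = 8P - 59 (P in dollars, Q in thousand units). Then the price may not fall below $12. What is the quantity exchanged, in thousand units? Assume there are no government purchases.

1

Rearranging demand gives Qd = 13 - P. Setting quantity demanded equal to quantity supplied, 13 - P = 8P - 59, gives P* = 8 and Q* = 5.
Since 12 > 8, the floor is binding.
At P = 12: Qd = 13 - 12 = 1 and Qs = 8·12 - 59 = 37.
The quantity actually transacted is the short side, demand: 1.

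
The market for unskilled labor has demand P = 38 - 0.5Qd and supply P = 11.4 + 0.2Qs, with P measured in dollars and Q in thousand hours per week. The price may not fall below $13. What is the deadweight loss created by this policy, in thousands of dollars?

Rearranging demand gives Qd = 76 - 2P; rearranging supply gives Qs = 5P - 57. Without the control the market clears where 76 - 2P = 5P - 57, i.e. P* = 19 and Q* = 38.
The floor of 13 is below the equilibrium price 19, so it is not binding; the market clears at P* = 19, Q* = 38.
Since the control does not bind, no trades are prevented and deadweight loss is zero.

0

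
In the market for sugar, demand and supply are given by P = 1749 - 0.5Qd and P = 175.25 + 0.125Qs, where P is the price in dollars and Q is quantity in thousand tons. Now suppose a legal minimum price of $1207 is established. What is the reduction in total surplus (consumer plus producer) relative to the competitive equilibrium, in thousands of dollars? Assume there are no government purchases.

Rearranging demand gives Qd = 3498 - 2P; rearranging supply gives Qs = 8P - 1402. In a free market, 3498 - 2P = 8P - 1402 gives the equilibrium P* = 490, Q* = 2518.
Since 1207 > 490, the floor is binding.
At P = 1207: Qd = 3498 - 2·1207 = 1084 and Qs = 8·1207 - 1402 = 8254.
Quantity traded falls to 1084. At Q = 1084 the demand price is (3498 - 1084)/2 = 1207 and the supply price is (1402 + 1084)/8 = 310.75.
Deadweight loss = ½ · (1207 - 310.75) · (2518 - 1084) = ½ · 896.25 · 1434 = 642611.25.

642611.25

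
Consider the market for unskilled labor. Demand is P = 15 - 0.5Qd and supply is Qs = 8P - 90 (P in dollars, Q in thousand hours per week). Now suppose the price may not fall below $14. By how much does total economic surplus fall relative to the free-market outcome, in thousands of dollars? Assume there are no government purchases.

5

Rearranging demand gives Qd = 30 - 2P. Setting quantity demanded equal to quantity supplied, 30 - 2P = 8P - 90, gives P* = 12 and Q* = 6.
Since 14 > 12, the floor is binding.
At P = 14: Qd = 30 - 2·14 = 2 and Qs = 8·14 - 90 = 22.
Quantity traded falls to 2. At Q = 2 the demand price is (30 - 2)/2 = 14 and the supply price is (90 + 2)/8 = 11.5.
Deadweight loss = ½ · (14 - 11.5) · (6 - 2) = ½ · 2.5 · 4 = 5.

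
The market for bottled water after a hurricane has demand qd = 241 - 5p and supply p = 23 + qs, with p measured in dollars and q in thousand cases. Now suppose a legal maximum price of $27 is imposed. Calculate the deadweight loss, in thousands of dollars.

Rearranging supply gives qs = p - 23. Setting quantity demanded equal to quantity supplied, 241 - 5p = p - 23, gives p* = 44 and q* = 21.
The ceiling of 27 is below the equilibrium price 44, so it binds.
At p = 27: qd = 241 - 5·27 = 106 and qs = 27 - 23 = 4.
Quantity traded falls to 4. At q = 4 the demand price is (241 - 4)/5 = 47.4 and the supply price is 23 + 4 = 27.
Deadweight loss = ½ · (47.4 - 27) · (21 - 4) = ½ · 20.4 · 17 = 173.4.

173.4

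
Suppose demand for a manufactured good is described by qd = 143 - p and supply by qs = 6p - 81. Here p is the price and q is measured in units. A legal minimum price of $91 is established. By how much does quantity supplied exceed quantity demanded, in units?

413

In a free market, 143 - p = 6p - 81 gives the equilibrium p* = 32, q* = 111.
Because the floor (91) lies above the market-clearing price, it is binding.
At p = 91: qd = 143 - 91 = 52 and qs = 6·91 - 81 = 465.
Surplus = qs - qd = 465 - 52 = 413.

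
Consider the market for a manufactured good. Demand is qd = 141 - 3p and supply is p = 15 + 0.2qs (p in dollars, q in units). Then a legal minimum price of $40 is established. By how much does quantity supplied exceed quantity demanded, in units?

Rearranging supply gives qs = 5p - 75. In a free market, 141 - 3p = 5p - 75 gives the equilibrium p* = 27, q* = 60.
The floor of 40 is above the equilibrium price 27, so it binds.
At p = 40: qd = 141 - 3·40 = 21 and qs = 5·40 - 75 = 125.
Surplus = qs - qd = 125 - 21 = 104.

104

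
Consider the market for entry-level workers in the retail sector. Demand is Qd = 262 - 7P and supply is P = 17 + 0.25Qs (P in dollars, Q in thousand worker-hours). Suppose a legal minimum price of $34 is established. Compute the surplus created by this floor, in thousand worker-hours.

44

Rearranging supply gives Qs = 4P - 68. Equilibrium: 262 - 7P = 4P - 68, so 330 = 11P and P* = 30, Q* = 52.
Because the floor (34) lies above the market-clearing price, it is binding.
At P = 34: Qd = 262 - 7·34 = 24 and Qs = 4·34 - 68 = 68.
Surplus = Qs - Qd = 68 - 24 = 44.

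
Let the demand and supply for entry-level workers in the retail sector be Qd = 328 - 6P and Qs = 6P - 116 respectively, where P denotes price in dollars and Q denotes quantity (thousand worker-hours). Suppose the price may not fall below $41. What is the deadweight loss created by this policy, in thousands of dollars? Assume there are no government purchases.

In a free market, 328 - 6P = 6P - 116 gives the equilibrium P* = 37, Q* = 106.
Since 41 > 37, the floor is binding.
At P = 41: Qd = 328 - 6·41 = 82 and Qs = 6·41 - 116 = 130.
Quantity traded falls to 82. At Q = 82 the demand price is (328 - 82)/6 = 41 and the supply price is (116 + 82)/6 = 33.
Deadweight loss = ½ · (41 - 33) · (106 - 82) = ½ · 8 · 24 = 96.

96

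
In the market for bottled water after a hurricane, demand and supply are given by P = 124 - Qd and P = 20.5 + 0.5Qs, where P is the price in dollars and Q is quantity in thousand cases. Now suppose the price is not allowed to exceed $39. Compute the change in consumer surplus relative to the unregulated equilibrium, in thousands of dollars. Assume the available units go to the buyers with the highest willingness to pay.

Rearranging demand gives Qd = 124 - P; rearranging supply gives Qs = 2P - 41. Without the control the market clears where 124 - P = 2P - 41, i.e. P* = 55 and Q* = 69.
Since 39 < 55, the ceiling is binding.
At P = 39: Qd = 124 - 39 = 85 and Qs = 2·39 - 41 = 37.
Consumer surplus without the control is ½ · (124 - 55) · 69 = 2380.5.
With the ceiling, 37 units are sold at 39 (assume they go to the highest-value buyers). The demand price at Q = 37 is 87, so CS = ½ · [(124 - 39) + (87 - 39)] · 37 = 2460.5.
Change in consumer surplus = 2460.5 - 2380.5 = 80.

80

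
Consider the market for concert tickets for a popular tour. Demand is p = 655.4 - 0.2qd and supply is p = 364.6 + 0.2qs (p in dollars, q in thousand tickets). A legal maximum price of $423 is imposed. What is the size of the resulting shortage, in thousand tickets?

870

Rearranging demand gives qd = 3277 - 5p; rearranging supply gives qs = 5p - 1823. Setting quantity demanded equal to quantity supplied, 3277 - 5p = 5p - 1823, gives p* = 510 and q* = 727.
Because the ceiling (423) lies below the market-clearing price, it is binding.
At p = 423: qd = 3277 - 5·423 = 1162 and qs = 5·423 - 1823 = 292.
Shortage = qd - qs = 1162 - 292 = 870.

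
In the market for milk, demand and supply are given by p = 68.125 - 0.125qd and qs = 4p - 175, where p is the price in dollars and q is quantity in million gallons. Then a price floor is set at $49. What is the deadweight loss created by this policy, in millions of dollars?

0

Rearranging demand gives qd = 545 - 8p. Equilibrium: 545 - 8p = 4p - 175, so 720 = 12p and p* = 60, q* = 65.
The floor of 49 is below the equilibrium price 60, so it is not binding; the market clears at p* = 60, q* = 65.
Since the control does not bind, no trades are prevented and deadweight loss is zero.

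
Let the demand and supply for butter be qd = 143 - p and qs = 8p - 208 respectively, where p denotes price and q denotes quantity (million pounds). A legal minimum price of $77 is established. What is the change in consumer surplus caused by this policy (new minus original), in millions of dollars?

-3230

Setting quantity demanded equal to quantity supplied, 143 - p = 8p - 208, gives p* = 39 and q* = 104.
Since 77 > 39, the floor is binding.
At p = 77: qd = 143 - 77 = 66 and qs = 8·77 - 208 = 408.
Consumer surplus without the control is ½ · (143 - 39) · 104 = 5408.
With the floor, consumers buy 66 units at 77, so CS = ½ · (143 - 77) · 66 = 2178.
Change in consumer surplus = 2178 - 5408 = -3230.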